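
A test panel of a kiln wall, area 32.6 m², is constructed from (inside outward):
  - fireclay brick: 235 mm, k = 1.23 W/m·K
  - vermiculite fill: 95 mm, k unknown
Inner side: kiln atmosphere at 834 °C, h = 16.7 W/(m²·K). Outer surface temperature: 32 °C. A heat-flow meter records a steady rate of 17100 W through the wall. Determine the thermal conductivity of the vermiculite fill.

k ≈ 0.0743 W/(m·K)

Model the wall as resistances in series:
R_inner film = 1/(h_i·A) = 1/(16.7×32.6) = 0.001837 K/W
R_fireclay brick = L/(kA) = 0.235/(1.23×32.6) = 0.005861 K/W
Sum of known resistances R_other = 0.007697 K/W
Total R = ΔT/Q = 802/17100 = 0.0469 K/W
R_vermiculite fill = R_total − R_other = 0.0392 K/W
k = L/(R·A) = 0.095/(0.0392×32.6)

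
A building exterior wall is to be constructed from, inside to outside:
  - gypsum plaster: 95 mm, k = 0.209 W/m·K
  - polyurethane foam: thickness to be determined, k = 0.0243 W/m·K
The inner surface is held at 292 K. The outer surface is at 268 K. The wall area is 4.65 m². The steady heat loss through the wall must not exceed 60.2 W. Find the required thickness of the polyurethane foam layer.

Treating each layer as a thermal resistance in series:
R_gypsum plaster = L/(kA) = 0.095/(0.209×4.65) = 0.09775 K/W
Sum of the known resistances R_other = 0.09775 K/W
Required total resistance R_tot = ΔT/Q_allow = 24/60.2 = 0.3987 K/W
R_polyurethane foam = R_tot − R_other = 0.3009 K/W
L = R·k·A = 0.3009×0.0243×4.65

L ≈ 34 mm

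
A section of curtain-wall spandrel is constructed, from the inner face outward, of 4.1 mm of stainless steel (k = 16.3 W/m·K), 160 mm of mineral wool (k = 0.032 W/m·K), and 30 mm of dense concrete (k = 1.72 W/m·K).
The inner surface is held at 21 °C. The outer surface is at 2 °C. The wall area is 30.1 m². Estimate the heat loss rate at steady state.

Q ≈ 114 W

Treating each layer as a thermal resistance in series:
R_stainless steel = L/(kA) = 0.0041/(16.3×30.1) = 8.357×10^-6 K/W
R_mineral wool = L/(kA) = 0.16/(0.032×30.1) = 0.1661 K/W
R_dense concrete = L/(kA) = 0.03/(1.72×30.1) = 5.795×10^-4 K/W
R_total = 0.1667 K/W
Q = ΔT / R_total = 19 / 0.1667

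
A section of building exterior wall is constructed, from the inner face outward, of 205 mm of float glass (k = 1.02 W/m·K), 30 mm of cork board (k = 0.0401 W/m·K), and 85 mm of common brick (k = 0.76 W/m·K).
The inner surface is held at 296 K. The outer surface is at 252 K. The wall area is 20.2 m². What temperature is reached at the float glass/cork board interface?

T ≈ 288 K

Using the resistance-network approach (series):
R_float glass = L/(kA) = 0.205/(1.02×20.2) = 0.00995 K/W
R_cork board = L/(kA) = 0.03/(0.0401×20.2) = 0.03704 K/W
R_common brick = L/(kA) = 0.085/(0.76×20.2) = 0.005537 K/W
R_total = 0.05252 K/W;  Q = ΔT/R_total = 44/0.05252 = 837.7 W
T_interface = T_inner − Q·ΣR(inner→interface) = 296 − 838×0.00995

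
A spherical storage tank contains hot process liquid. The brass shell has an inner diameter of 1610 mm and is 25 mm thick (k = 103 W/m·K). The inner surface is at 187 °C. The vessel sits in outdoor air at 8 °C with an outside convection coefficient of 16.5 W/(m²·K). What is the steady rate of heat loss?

Q ≈ 25500 W

Radial (spherical) resistances in series:
R_brass shell = (1/0.805 − 1/0.83)/(4π×103) = 2.891×10^-5 K/W
R_outer film = 1/(h·4πr_o²) = 1/(16.5×4π×0.83²) = 0.007001 K/W
R_total = 0.00703 K/W
Q = ΔT/R_total = 179/0.00703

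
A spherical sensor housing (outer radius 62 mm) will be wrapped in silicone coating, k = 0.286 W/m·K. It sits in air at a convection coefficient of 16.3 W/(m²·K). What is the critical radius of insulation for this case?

r_cr ≈ 35.1 mm

For a sphere r_cr = 2k/h = 2×0.286/16.3
r_cr = 35.1 mm; since the bare radius (62 mm) is above r_cr, any added insulation will reduce heat loss.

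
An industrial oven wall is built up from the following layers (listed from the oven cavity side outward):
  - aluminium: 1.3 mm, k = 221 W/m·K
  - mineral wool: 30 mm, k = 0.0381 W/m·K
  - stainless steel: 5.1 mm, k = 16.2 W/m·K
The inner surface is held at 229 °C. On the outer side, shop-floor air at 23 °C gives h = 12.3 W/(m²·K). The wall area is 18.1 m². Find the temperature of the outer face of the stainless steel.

Treating each layer as a thermal resistance in series:
R_aluminium = L/(kA) = 0.0013/(221×18.1) = 3.25×10^-7 K/W
R_mineral wool = L/(kA) = 0.03/(0.0381×18.1) = 0.0435 K/W
R_stainless steel = L/(kA) = 0.0051/(16.2×18.1) = 1.739×10^-5 K/W
R_outer film = 1/(h_o·A) = 1/(12.3×18.1) = 0.004492 K/W
R_total = 0.04801 K/W;  Q = ΔT/R_total = 206/0.04801 = 4291 W
T_interface = T_inner − Q·ΣR(inner→interface) = 229 − 4290×0.04352

T ≈ 42.3 °C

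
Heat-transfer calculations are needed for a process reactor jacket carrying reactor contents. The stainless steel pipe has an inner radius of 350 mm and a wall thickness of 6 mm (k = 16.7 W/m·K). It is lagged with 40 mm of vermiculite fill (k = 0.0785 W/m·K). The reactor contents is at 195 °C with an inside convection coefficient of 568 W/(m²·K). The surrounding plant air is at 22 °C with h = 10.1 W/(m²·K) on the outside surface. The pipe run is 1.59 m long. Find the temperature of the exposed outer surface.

Cylindrical conduction, so R = ln(r₂/r₁)/(2πkL) per layer, in series:
R_inner film = 1/(h_i·2πr₁L) = 1/(568×2π×0.35×1.59) = 5.035×10^-4 K/W
R_stainless steel pipe wall = ln(356/350)/(2π×16.7×1.59) = 1.019×10^-4 K/W
R_vermiculite fill = ln(396/356)/(2π×0.0785×1.59) = 0.1358 K/W
R_outer film = 1/(h_o·2πr_oL) = 1/(10.1×2π×0.396×1.59) = 0.02503 K/W
R_total = 0.1614 K/W
Q = ΔT/R_total = 173/0.1614
Q = 1070 W
T_interface = T_inner − Q·ΣR(inner→interface) = 195 − 1070×0.1364

T ≈ 48.8 °C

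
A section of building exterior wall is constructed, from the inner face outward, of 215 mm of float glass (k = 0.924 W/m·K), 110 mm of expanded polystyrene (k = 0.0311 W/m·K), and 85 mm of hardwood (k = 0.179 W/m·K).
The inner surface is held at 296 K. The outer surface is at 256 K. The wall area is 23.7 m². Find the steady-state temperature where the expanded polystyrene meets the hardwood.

Series thermal resistances:
R_float glass = L/(kA) = 0.215/(0.924×23.7) = 0.009818 K/W
R_expanded polystyrene = L/(kA) = 0.11/(0.0311×23.7) = 0.1492 K/W
R_hardwood = L/(kA) = 0.085/(0.179×23.7) = 0.02004 K/W
R_total = 0.1791 K/W;  Q = ΔT/R_total = 40/0.1791 = 223.3 W
T_interface = T_inner − Q·ΣR(inner→interface) = 296 − 223×0.1591

T ≈ 260 K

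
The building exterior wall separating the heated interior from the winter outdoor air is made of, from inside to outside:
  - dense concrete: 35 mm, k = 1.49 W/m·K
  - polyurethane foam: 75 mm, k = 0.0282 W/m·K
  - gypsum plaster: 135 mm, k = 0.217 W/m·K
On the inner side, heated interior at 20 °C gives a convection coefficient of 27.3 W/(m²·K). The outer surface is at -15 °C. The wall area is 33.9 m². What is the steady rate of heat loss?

Series thermal resistances:
R_inner film = 1/(h_i·A) = 1/(27.3×33.9) = 0.001081 K/W
R_dense concrete = L/(kA) = 0.035/(1.49×33.9) = 6.929×10^-4 K/W
R_polyurethane foam = L/(kA) = 0.075/(0.0282×33.9) = 0.07845 K/W
R_gypsum plaster = L/(kA) = 0.135/(0.217×33.9) = 0.01835 K/W
R_total = 0.09858 K/W
Q = ΔT / R_total = 35 / 0.09858

Q ≈ 355 W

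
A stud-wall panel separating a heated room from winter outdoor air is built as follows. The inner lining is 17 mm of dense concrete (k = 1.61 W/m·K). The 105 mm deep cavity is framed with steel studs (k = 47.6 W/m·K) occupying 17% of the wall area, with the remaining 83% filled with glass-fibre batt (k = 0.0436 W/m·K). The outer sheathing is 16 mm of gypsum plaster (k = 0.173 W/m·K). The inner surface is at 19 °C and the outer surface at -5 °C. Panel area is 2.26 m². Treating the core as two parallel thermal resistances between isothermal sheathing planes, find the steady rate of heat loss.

Q ≈ 468 W

Sheathing layers in series; stud and cavity paths in parallel between them.
R_inner = 0.017/(1.61×2.26) = 0.004672 K/W
R_stud  = 0.105/(47.6×0.17×2.26) = 0.005741 K/W
R_cav   = 0.105/(0.0436×0.83×2.26) = 1.284 K/W
1/R_core = 1/R_stud + 1/R_cav → R_core = 0.005716 K/W
R_outer = 0.016/(0.173×2.26) = 0.04092 K/W
R_total = 0.05131 K/W
Q = ΔT/R_total = 24/0.05131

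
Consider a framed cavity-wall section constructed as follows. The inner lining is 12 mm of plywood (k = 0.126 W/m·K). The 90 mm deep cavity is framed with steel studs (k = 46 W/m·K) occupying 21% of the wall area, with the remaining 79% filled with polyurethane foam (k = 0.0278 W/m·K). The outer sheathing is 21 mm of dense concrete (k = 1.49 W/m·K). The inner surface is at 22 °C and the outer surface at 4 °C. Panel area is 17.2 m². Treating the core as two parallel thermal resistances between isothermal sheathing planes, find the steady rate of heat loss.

Sheathing layers in series; stud and cavity paths in parallel between them.
R_inner = 0.012/(0.126×17.2) = 0.005537 K/W
R_stud  = 0.09/(46×0.21×17.2) = 5.417×10^-4 K/W
R_cav   = 0.09/(0.0278×0.79×17.2) = 0.2383 K/W
1/R_core = 1/R_stud + 1/R_cav → R_core = 5.404×10^-4 K/W
R_outer = 0.021/(1.49×17.2) = 8.194×10^-4 K/W
R_total = 0.006897 K/W
Q = ΔT/R_total = 18/0.006897

Q ≈ 2610 W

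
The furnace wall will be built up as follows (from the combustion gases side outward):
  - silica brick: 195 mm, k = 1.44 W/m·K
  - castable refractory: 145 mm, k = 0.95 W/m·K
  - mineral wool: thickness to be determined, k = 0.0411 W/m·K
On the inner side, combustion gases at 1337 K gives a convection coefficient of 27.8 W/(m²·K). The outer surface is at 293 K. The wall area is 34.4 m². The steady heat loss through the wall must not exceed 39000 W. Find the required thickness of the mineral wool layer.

L ≈ 24.5 mm

Series thermal resistances:
R_inner film = 1/(h_i·A) = 1/(27.8×34.4) = 0.001046 K/W
R_silica brick = L/(kA) = 0.195/(1.44×34.4) = 0.003937 K/W
R_castable refractory = L/(kA) = 0.145/(0.95×34.4) = 0.004437 K/W
Sum of the known resistances R_other = 0.009419 K/W
Required total resistance R_tot = ΔT/Q_allow = 1044/39000 = 0.02677 K/W
R_mineral wool = R_tot − R_other = 0.01735 K/W
L = R·k·A = 0.01735×0.0411×34.4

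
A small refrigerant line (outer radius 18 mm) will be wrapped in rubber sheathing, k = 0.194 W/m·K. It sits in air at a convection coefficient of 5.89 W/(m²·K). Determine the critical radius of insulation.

For a cylinder r_cr = k/h = 0.194/5.89
r_cr = 32.9 mm; since the bare radius (18 mm) is below r_cr, adding a thin layer of insulation will *increase* heat loss.

r_cr ≈ 32.9 mm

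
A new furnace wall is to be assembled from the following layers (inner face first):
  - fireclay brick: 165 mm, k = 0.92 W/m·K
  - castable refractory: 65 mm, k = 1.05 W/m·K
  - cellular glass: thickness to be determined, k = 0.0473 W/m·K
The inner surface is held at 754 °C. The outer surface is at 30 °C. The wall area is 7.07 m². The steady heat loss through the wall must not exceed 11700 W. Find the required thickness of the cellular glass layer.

Thermal resistances in series:
R_fireclay brick = L/(kA) = 0.165/(0.92×7.07) = 0.02537 K/W
R_castable refractory = L/(kA) = 0.065/(1.05×7.07) = 0.008756 K/W
Sum of the known resistances R_other = 0.03412 K/W
Required total resistance R_tot = ΔT/Q_allow = 724/11700 = 0.06188 K/W
R_cellular glass = R_tot − R_other = 0.02776 K/W
L = R·k·A = 0.02776×0.0473×7.07

L ≈ 9.28 mm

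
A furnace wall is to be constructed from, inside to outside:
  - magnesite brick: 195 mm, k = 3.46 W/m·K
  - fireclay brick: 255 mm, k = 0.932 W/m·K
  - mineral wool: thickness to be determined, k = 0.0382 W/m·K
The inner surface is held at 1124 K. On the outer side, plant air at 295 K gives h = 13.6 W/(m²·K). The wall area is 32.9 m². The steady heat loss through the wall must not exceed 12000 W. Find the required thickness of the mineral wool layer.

L ≈ 71.4 mm

Series thermal resistances:
R_magnesite brick = L/(kA) = 0.195/(3.46×32.9) = 0.001713 K/W
R_fireclay brick = L/(kA) = 0.255/(0.932×32.9) = 0.008316 K/W
R_outer film = 1/(h_o·A) = 1/(13.6×32.9) = 0.002235 K/W
Sum of the known resistances R_other = 0.01226 K/W
Required total resistance R_tot = ΔT/Q_allow = 829/12000 = 0.06908 K/W
R_mineral wool = R_tot − R_other = 0.05682 K/W
L = R·k·A = 0.05682×0.0382×32.9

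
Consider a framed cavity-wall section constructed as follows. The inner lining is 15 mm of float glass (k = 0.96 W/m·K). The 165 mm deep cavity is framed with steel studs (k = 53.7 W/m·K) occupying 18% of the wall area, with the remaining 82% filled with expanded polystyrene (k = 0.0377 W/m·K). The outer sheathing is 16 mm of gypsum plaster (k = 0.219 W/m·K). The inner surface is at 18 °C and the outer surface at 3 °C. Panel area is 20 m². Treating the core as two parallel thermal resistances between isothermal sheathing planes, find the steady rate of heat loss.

Sheathing layers in series; stud and cavity paths in parallel between them.
R_inner = 0.015/(0.96×20) = 7.812×10^-4 K/W
R_stud  = 0.165/(53.7×0.18×20) = 8.535×10^-4 K/W
R_cav   = 0.165/(0.0377×0.82×20) = 0.2669 K/W
1/R_core = 1/R_stud + 1/R_cav → R_core = 8.508×10^-4 K/W
R_outer = 0.016/(0.219×20) = 0.003653 K/W
R_total = 0.005285 K/W
Q = ΔT/R_total = 15/0.005285

Q ≈ 2840 W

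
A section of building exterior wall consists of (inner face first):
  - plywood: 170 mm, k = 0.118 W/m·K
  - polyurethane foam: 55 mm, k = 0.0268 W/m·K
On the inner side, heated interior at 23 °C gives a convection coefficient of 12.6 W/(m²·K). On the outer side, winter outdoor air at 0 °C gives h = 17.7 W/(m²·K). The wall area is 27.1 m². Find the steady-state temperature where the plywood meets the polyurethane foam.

T ≈ 13.4 °C

Thermal resistances in series:
R_inner film = 1/(h_i·A) = 1/(12.6×27.1) = 0.002929 K/W
R_plywood = L/(kA) = 0.17/(0.118×27.1) = 0.05316 K/W
R_polyurethane foam = L/(kA) = 0.055/(0.0268×27.1) = 0.07573 K/W
R_outer film = 1/(h_o·A) = 1/(17.7×27.1) = 0.002085 K/W
R_total = 0.1339 K/W;  Q = ΔT/R_total = 23/0.1339 = 171.8 W
T_interface = T_inner − Q·ΣR(inner→interface) = 23 − 172×0.05609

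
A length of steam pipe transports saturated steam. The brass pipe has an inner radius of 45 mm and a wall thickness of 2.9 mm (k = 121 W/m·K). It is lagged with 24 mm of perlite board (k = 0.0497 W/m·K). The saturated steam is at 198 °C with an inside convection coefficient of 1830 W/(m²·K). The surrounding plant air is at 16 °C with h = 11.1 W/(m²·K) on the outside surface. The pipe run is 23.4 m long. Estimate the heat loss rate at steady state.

Q ≈ 2840 W

Per-layer cylindrical resistances, series-summed:
R_inner film = 1/(h_i·2πr₁L) = 1/(1830×2π×0.045×23.4) = 8.259×10^-5 K/W
R_brass pipe wall = ln(47.9/45)/(2π×121×23.4) = 3.511×10^-6 K/W
R_perlite board = ln(71.9/47.9)/(2π×0.0497×23.4) = 0.05558 K/W
R_outer film = 1/(h_o·2πr_oL) = 1/(11.1×2π×0.0719×23.4) = 0.008522 K/W
R_total = 0.06419 K/W
Q = ΔT/R_total = 182/0.06419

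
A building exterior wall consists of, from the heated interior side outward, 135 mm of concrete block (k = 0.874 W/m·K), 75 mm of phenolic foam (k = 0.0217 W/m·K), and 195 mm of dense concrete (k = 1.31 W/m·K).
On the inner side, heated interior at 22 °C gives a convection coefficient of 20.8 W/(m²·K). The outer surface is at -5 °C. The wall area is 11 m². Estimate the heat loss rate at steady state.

Model the wall as resistances in series:
R_inner film = 1/(h_i·A) = 1/(20.8×11) = 0.004371 K/W
R_concrete block = L/(kA) = 0.135/(0.874×11) = 0.01404 K/W
R_phenolic foam = L/(kA) = 0.075/(0.0217×11) = 0.3142 K/W
R_dense concrete = L/(kA) = 0.195/(1.31×11) = 0.01353 K/W
R_total = 0.3461 K/W
Q = ΔT / R_total = 27 / 0.3461

Q ≈ 78 W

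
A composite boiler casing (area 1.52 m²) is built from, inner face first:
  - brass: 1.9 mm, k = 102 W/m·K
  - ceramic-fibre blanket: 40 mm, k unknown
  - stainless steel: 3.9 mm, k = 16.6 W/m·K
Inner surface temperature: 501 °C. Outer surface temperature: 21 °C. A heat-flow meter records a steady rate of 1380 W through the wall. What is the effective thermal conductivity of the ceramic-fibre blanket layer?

Treating each layer as a thermal resistance in series:
R_brass = L/(kA) = 0.0019/(102×1.52) = 1.225×10^-5 K/W
R_stainless steel = L/(kA) = 0.0039/(16.6×1.52) = 1.546×10^-4 K/W
Sum of known resistances R_other = 1.668×10^-4 K/W
Total R = ΔT/Q = 480/1380 = 0.3478 K/W
R_ceramic-fibre blanket = R_total − R_other = 0.3477 K/W
k = L/(R·A) = 0.04/(0.3477×1.52)

k ≈ 0.0757 W/(m·K)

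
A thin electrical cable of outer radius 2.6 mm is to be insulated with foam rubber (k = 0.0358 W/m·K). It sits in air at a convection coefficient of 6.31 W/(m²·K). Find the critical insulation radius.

r_cr ≈ 5.67 mm

For a cylinder r_cr = k/h = 0.0358/6.31
r_cr = 5.67 mm; since the bare radius (2.6 mm) is below r_cr, adding a thin layer of insulation will *increase* heat loss.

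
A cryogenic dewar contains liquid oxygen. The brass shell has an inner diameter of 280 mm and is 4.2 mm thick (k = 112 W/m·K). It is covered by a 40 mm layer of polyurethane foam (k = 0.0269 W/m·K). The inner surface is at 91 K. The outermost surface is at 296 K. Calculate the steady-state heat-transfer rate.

Q ≈ 46 W

Each spherical layer contributes R = (1/r_i − 1/r_o)/(4πk):
R_brass shell = (1/0.14 − 1/0.1442)/(4π×112) = 1.478×10^-4 K/W
R_polyurethane foam = (1/0.1442 − 1/0.1842)/(4π×0.0269) = 4.455 K/W
R_total = 4.455 K/W
Q = ΔT/R_total = 205/4.455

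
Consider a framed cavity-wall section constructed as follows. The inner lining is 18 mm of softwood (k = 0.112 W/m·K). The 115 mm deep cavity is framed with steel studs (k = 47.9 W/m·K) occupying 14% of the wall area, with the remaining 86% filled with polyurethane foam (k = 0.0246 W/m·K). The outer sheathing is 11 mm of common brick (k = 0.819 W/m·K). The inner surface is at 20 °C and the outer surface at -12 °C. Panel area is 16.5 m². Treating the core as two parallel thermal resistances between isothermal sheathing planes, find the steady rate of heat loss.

Q ≈ 2760 W

Sheathing layers in series; stud and cavity paths in parallel between them.
R_inner = 0.018/(0.112×16.5) = 0.00974 K/W
R_stud  = 0.115/(47.9×0.14×16.5) = 0.001039 K/W
R_cav   = 0.115/(0.0246×0.86×16.5) = 0.3294 K/W
1/R_core = 1/R_stud + 1/R_cav → R_core = 0.001036 K/W
R_outer = 0.011/(0.819×16.5) = 8.14×10^-4 K/W
R_total = 0.01159 K/W
Q = ΔT/R_total = 32/0.01159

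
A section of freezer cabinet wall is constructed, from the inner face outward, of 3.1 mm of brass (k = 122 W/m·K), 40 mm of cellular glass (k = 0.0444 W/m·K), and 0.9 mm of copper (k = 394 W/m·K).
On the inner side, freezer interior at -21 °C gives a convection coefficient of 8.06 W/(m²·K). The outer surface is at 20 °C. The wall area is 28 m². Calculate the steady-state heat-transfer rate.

Model the wall as resistances in series:
R_inner film = 1/(h_i·A) = 1/(8.06×28) = 0.004431 K/W
R_brass = L/(kA) = 0.0031/(122×28) = 9.075×10^-7 K/W
R_cellular glass = L/(kA) = 0.04/(0.0444×28) = 0.03218 K/W
R_copper = L/(kA) = 0.0009/(394×28) = 8.158×10^-8 K/W
R_total = 0.03661 K/W
Q = ΔT / R_total = 41 / 0.03661

Q ≈ 1120 W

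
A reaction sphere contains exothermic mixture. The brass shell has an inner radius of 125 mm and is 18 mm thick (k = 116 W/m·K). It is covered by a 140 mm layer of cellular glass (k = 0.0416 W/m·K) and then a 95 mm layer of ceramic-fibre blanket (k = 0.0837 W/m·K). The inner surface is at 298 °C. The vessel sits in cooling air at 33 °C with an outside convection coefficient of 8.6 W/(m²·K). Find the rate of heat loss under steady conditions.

Q ≈ 35.2 W

Spherical conduction: R = (1/r_in − 1/r_out)/(4πk) per layer; series-sum.
R_brass shell = (1/0.125 − 1/0.143)/(4π×116) = 6.908×10^-4 K/W
R_cellular glass = (1/0.143 − 1/0.283)/(4π×0.0416) = 6.618 K/W
R_ceramic-fibre blanket = (1/0.283 − 1/0.378)/(4π×0.0837) = 0.8443 K/W
R_outer film = 1/(h·4πr_o²) = 1/(8.6×4π×0.378²) = 0.06476 K/W
R_total = 7.527 K/W
Q = ΔT/R_total = 265/7.527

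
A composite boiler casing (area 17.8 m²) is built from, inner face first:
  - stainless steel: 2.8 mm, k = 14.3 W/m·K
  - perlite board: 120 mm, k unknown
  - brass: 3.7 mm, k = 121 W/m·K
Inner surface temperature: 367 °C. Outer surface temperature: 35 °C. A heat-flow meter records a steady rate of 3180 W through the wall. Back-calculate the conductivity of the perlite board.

Model the wall as resistances in series:
R_stainless steel = L/(kA) = 0.0028/(14.3×17.8) = 1.1×10^-5 K/W
R_brass = L/(kA) = 0.0037/(121×17.8) = 1.718×10^-6 K/W
Sum of known resistances R_other = 1.272×10^-5 K/W
Total R = ΔT/Q = 332/3180 = 0.1044 K/W
R_perlite board = R_total − R_other = 0.1044 K/W
k = L/(R·A) = 0.12/(0.1044×17.8)

k ≈ 0.0646 W/(m·K)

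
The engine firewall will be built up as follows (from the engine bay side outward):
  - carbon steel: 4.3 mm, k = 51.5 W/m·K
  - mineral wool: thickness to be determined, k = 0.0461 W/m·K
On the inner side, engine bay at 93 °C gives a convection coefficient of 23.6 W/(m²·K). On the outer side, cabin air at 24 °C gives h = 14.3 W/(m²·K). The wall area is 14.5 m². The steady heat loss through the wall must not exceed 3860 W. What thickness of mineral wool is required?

Using the resistance-network approach (series):
R_inner film = 1/(h_i·A) = 1/(23.6×14.5) = 0.002922 K/W
R_carbon steel = L/(kA) = 0.0043/(51.5×14.5) = 5.758×10^-6 K/W
R_outer film = 1/(h_o·A) = 1/(14.3×14.5) = 0.004823 K/W
Sum of the known resistances R_other = 0.007751 K/W
Required total resistance R_tot = ΔT/Q_allow = 69/3860 = 0.01788 K/W
R_mineral wool = R_tot − R_other = 0.01012 K/W
L = R·k·A = 0.01012×0.0461×14.5

L ≈ 6.77 mm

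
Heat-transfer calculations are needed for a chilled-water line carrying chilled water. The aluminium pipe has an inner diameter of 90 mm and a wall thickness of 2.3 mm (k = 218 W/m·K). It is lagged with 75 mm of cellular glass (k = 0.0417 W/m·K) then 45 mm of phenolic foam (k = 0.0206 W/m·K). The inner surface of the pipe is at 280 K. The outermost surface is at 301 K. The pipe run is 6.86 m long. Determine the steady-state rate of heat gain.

Q ≈ 23.8 W

For a radial system each layer contributes R = ln(r_out/r_in)/(2πkL); films add R = 1/(hA).
R_aluminium pipe wall = ln(47.3/45)/(2π×218×6.86) = 5.305×10^-6 K/W
R_cellular glass = ln(122.3/47.3)/(2π×0.0417×6.86) = 0.5285 K/W
R_phenolic foam = ln(167.3/122.3)/(2π×0.0206×6.86) = 0.3529 K/W
R_total = 0.8814 K/W
Q = ΔT/R_total = 21/0.8814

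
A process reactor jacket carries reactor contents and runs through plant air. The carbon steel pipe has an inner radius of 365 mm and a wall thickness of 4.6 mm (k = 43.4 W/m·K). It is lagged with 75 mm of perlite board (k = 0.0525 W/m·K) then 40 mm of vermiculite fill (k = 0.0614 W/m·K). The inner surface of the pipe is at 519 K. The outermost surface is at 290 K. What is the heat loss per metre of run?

q′ ≈ 292 W/m

Treating each annulus and film as a series resistance:
R_carbon steel pipe wall = ln(369.6/365)/(2π×43.4×1) = 4.593×10^-5 K/W
R_perlite board = ln(444.6/369.6)/(2π×0.0525×1) = 0.5601 K/W
R_vermiculite fill = ln(484.6/444.6)/(2π×0.0614×1) = 0.2233 K/W
R_total = 0.7834 K/W
Q = ΔT/R_total = 229/0.7834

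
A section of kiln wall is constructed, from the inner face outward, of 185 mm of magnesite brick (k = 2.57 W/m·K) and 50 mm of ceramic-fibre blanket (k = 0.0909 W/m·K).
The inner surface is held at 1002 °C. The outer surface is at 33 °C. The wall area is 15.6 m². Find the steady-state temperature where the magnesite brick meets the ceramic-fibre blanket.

Model the wall as resistances in series:
R_magnesite brick = L/(kA) = 0.185/(2.57×15.6) = 0.004614 K/W
R_ceramic-fibre blanket = L/(kA) = 0.05/(0.0909×15.6) = 0.03526 K/W
R_total = 0.03987 K/W;  Q = ΔT/R_total = 969/0.03987 = 24300 W
T_interface = T_inner − Q·ΣR(inner→interface) = 1002 − 24300×0.004614

T ≈ 890 °C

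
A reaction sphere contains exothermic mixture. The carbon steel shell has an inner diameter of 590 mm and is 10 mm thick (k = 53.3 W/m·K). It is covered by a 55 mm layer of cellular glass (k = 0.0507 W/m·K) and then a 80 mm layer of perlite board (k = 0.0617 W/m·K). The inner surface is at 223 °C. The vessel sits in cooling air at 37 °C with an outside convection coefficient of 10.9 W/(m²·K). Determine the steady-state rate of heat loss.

Each spherical layer contributes R = (1/r_i − 1/r_o)/(4πk):
R_carbon steel shell = (1/0.295 − 1/0.305)/(4π×53.3) = 1.659×10^-4 K/W
R_cellular glass = (1/0.305 − 1/0.36)/(4π×0.0507) = 0.7862 K/W
R_perlite board = (1/0.36 − 1/0.44)/(4π×0.0617) = 0.6514 K/W
R_outer film = 1/(h·4πr_o²) = 1/(10.9×4π×0.44²) = 0.03771 K/W
R_total = 1.475 K/W
Q = ΔT/R_total = 186/1.475

Q ≈ 126 W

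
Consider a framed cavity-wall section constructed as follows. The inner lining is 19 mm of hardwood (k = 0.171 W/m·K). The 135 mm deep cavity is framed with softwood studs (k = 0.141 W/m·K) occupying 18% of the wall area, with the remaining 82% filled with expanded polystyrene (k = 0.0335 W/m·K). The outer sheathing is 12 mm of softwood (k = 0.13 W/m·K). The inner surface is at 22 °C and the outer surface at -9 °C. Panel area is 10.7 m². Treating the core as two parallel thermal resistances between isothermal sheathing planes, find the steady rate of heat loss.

Q ≈ 120 W

Sheathing layers in series; stud and cavity paths in parallel between them.
R_inner = 0.019/(0.171×10.7) = 0.01038 K/W
R_stud  = 0.135/(0.141×0.18×10.7) = 0.4971 K/W
R_cav   = 0.135/(0.0335×0.82×10.7) = 0.4593 K/W
1/R_core = 1/R_stud + 1/R_cav → R_core = 0.2387 K/W
R_outer = 0.012/(0.13×10.7) = 0.008627 K/W
R_total = 0.2577 K/W
Q = ΔT/R_total = 31/0.2577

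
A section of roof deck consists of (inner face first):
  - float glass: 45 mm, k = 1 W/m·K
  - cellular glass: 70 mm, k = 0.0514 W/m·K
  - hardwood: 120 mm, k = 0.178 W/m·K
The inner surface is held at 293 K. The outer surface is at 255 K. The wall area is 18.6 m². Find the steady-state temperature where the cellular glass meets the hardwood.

Treating each layer as a thermal resistance in series:
R_float glass = L/(kA) = 0.045/(1×18.6) = 0.002419 K/W
R_cellular glass = L/(kA) = 0.07/(0.0514×18.6) = 0.07322 K/W
R_hardwood = L/(kA) = 0.12/(0.178×18.6) = 0.03625 K/W
R_total = 0.1119 K/W;  Q = ΔT/R_total = 38/0.1119 = 339.6 W
T_interface = T_inner − Q·ΣR(inner→interface) = 293 − 340×0.07564

T ≈ 267 K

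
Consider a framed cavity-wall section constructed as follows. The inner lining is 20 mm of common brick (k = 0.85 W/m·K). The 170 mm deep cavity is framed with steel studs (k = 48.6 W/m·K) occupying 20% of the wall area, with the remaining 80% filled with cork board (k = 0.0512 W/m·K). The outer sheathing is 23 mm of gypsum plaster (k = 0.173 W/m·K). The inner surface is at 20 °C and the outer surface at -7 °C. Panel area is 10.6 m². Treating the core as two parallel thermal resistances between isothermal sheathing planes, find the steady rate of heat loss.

Sheathing layers in series; stud and cavity paths in parallel between them.
R_inner = 0.02/(0.85×10.6) = 0.00222 K/W
R_stud  = 0.17/(48.6×0.2×10.6) = 0.00165 K/W
R_cav   = 0.17/(0.0512×0.8×10.6) = 0.3915 K/W
1/R_core = 1/R_stud + 1/R_cav → R_core = 0.001643 K/W
R_outer = 0.023/(0.173×10.6) = 0.01254 K/W
R_total = 0.01641 K/W
Q = ΔT/R_total = 27/0.01641

Q ≈ 1650 W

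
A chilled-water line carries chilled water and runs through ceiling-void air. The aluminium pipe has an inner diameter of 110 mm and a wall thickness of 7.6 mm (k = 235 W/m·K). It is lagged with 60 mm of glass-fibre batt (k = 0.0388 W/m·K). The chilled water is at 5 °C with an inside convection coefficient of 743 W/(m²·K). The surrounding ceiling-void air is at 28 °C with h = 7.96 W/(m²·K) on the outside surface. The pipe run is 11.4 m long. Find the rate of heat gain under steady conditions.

Per-layer cylindrical resistances, series-summed:
R_inner film = 1/(h_i·2πr₁L) = 1/(743×2π×0.055×11.4) = 3.416×10^-4 K/W
R_aluminium pipe wall = ln(62.6/55)/(2π×235×11.4) = 7.689×10^-6 K/W
R_glass-fibre batt = ln(122.6/62.6)/(2π×0.0388×11.4) = 0.2419 K/W
R_outer film = 1/(h_o·2πr_oL) = 1/(7.96×2π×0.1226×11.4) = 0.01431 K/W
R_total = 0.2565 K/W
Q = ΔT/R_total = 23/0.2565

Q ≈ 89.7 W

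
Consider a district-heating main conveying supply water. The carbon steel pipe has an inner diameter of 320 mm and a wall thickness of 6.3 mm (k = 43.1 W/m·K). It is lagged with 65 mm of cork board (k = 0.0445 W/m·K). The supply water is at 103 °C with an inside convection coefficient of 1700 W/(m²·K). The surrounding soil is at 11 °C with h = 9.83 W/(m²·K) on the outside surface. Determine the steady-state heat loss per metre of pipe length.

Per-layer cylindrical resistances, series-summed:
R_inner film = 1/(h_i·2πr₁L) = 1/(1700×2π×0.16×1) = 5.851×10^-4 K/W
R_carbon steel pipe wall = ln(166.3/160)/(2π×43.1×1) = 1.426×10^-4 K/W
R_cork board = ln(231.3/166.3)/(2π×0.0445×1) = 1.18 K/W
R_outer film = 1/(h_o·2πr_oL) = 1/(9.83×2π×0.2313×1) = 0.07 K/W
R_total = 1.251 K/W
Q = ΔT/R_total = 92/1.251

q′ ≈ 73.6 W/m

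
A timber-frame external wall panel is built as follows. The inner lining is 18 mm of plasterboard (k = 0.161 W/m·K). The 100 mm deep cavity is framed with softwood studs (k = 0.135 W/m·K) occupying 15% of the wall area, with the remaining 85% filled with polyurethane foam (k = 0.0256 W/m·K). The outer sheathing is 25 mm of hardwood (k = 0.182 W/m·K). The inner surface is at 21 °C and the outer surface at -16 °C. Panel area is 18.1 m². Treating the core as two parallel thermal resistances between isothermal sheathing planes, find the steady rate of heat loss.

Sheathing layers in series; stud and cavity paths in parallel between them.
R_inner = 0.018/(0.161×18.1) = 0.006177 K/W
R_stud  = 0.1/(0.135×0.15×18.1) = 0.2728 K/W
R_cav   = 0.1/(0.0256×0.85×18.1) = 0.2539 K/W
1/R_core = 1/R_stud + 1/R_cav → R_core = 0.1315 K/W
R_outer = 0.025/(0.182×18.1) = 0.007589 K/W
R_total = 0.1453 K/W
Q = ΔT/R_total = 37/0.1453

Q ≈ 255 W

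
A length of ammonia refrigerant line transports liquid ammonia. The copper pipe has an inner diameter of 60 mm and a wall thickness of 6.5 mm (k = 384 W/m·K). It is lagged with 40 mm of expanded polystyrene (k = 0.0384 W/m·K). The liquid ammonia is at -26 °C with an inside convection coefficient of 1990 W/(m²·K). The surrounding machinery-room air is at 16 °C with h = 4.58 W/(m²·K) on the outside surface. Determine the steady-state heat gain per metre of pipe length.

q′ ≈ 11.9 W/m

For a radial system each layer contributes R = ln(r_out/r_in)/(2πkL); films add R = 1/(hA).
R_inner film = 1/(h_i·2πr₁L) = 1/(1990×2π×0.03×1) = 0.002666 K/W
R_copper pipe wall = ln(36.5/30)/(2π×384×1) = 8.128×10^-5 K/W
R_expanded polystyrene = ln(76.5/36.5)/(2π×0.0384×1) = 3.067 K/W
R_outer film = 1/(h_o·2πr_oL) = 1/(4.58×2π×0.0765×1) = 0.4542 K/W
R_total = 3.524 K/W
Q = ΔT/R_total = 42/3.524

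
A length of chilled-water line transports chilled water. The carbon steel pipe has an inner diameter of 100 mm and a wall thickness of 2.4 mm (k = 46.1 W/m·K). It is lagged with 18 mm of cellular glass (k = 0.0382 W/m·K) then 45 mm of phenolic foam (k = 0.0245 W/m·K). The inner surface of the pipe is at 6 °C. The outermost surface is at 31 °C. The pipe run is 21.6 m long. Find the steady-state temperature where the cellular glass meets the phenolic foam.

For a radial system each layer contributes R = ln(r_out/r_in)/(2πkL); films add R = 1/(hA).
R_carbon steel pipe wall = ln(52.4/50)/(2π×46.1×21.6) = 7.494×10^-6 K/W
R_cellular glass = ln(70.4/52.4)/(2π×0.0382×21.6) = 0.05696 K/W
R_phenolic foam = ln(115.4/70.4)/(2π×0.0245×21.6) = 0.1486 K/W
R_total = 0.2056 K/W
Q = ΔT/R_total = 25/0.2056
Q = 122 W
T_interface = T_inner + Q·ΣR(inner→interface) = 6 + 122×0.05696

T ≈ 12.9 °C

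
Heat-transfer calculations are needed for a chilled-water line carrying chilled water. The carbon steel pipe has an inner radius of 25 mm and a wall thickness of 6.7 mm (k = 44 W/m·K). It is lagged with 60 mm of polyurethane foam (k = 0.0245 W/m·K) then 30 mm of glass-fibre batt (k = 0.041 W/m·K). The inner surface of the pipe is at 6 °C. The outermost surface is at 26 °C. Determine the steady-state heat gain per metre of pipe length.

q′ ≈ 2.5 W/m

Per-layer cylindrical resistances, series-summed:
R_carbon steel pipe wall = ln(31.7/25)/(2π×44×1) = 8.589×10^-4 K/W
R_polyurethane foam = ln(91.7/31.7)/(2π×0.0245×1) = 6.9 K/W
R_glass-fibre batt = ln(121.7/91.7)/(2π×0.041×1) = 1.099 K/W
R_total = 8 K/W
Q = ΔT/R_total = 20/8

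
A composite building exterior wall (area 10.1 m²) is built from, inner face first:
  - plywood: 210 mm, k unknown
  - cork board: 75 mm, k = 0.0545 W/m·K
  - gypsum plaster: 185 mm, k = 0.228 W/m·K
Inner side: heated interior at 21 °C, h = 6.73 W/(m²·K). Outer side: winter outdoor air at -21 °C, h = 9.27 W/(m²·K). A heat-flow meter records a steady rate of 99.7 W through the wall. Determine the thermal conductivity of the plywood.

Model the wall as resistances in series:
R_inner film = 1/(h_i·A) = 1/(6.73×10.1) = 0.01471 K/W
R_cork board = L/(kA) = 0.075/(0.0545×10.1) = 0.1363 K/W
R_gypsum plaster = L/(kA) = 0.185/(0.228×10.1) = 0.08034 K/W
R_outer film = 1/(h_o·A) = 1/(9.27×10.1) = 0.01068 K/W
Sum of known resistances R_other = 0.242 K/W
Total R = ΔT/Q = 42/99.7 = 0.4213 K/W
R_plywood = R_total − R_other = 0.1793 K/W
k = L/(R·A) = 0.21/(0.1793×10.1)

k ≈ 0.116 W/(m·K)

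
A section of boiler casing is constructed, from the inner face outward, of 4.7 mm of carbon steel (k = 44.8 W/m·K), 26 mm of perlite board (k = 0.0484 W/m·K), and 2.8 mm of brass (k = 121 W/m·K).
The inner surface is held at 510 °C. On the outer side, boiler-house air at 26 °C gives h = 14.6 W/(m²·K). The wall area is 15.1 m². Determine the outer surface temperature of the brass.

Model the wall as resistances in series:
R_carbon steel = L/(kA) = 0.0047/(44.8×15.1) = 6.948×10^-6 K/W
R_perlite board = L/(kA) = 0.026/(0.0484×15.1) = 0.03558 K/W
R_brass = L/(kA) = 0.0028/(121×15.1) = 1.532×10^-6 K/W
R_outer film = 1/(h_o·A) = 1/(14.6×15.1) = 0.004536 K/W
R_total = 0.04012 K/W;  Q = ΔT/R_total = 484/0.04012 = 12060 W
T_interface = T_inner − Q·ΣR(inner→interface) = 510 − 12100×0.03558

T ≈ 80.7 °C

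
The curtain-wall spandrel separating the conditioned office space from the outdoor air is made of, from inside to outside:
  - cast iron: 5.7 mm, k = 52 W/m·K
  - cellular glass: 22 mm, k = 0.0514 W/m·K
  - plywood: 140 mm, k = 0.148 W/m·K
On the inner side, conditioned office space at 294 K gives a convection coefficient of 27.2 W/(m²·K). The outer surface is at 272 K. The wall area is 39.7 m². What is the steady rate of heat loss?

Q ≈ 619 W

Thermal resistances in series:
R_inner film = 1/(h_i·A) = 1/(27.2×39.7) = 9.261×10^-4 K/W
R_cast iron = L/(kA) = 0.0057/(52×39.7) = 2.761×10^-6 K/W
R_cellular glass = L/(kA) = 0.022/(0.0514×39.7) = 0.01078 K/W
R_plywood = L/(kA) = 0.14/(0.148×39.7) = 0.02383 K/W
R_total = 0.03554 K/W
Q = ΔT / R_total = 22 / 0.03554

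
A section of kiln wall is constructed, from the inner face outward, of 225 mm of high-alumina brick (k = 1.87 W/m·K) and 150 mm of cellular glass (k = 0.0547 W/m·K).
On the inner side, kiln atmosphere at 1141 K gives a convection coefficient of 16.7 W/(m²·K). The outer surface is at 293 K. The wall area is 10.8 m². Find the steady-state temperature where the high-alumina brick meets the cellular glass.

Treating each layer as a thermal resistance in series:
R_inner film = 1/(h_i·A) = 1/(16.7×10.8) = 0.005544 K/W
R_high-alumina brick = L/(kA) = 0.225/(1.87×10.8) = 0.01114 K/W
R_cellular glass = L/(kA) = 0.15/(0.0547×10.8) = 0.2539 K/W
R_total = 0.2706 K/W;  Q = ΔT/R_total = 848/0.2706 = 3134 W
T_interface = T_inner − Q·ΣR(inner→interface) = 1141 − 3130×0.01669

T ≈ 1090 K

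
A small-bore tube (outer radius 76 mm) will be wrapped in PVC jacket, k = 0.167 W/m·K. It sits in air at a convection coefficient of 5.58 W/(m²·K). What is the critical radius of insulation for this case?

For a cylinder r_cr = k/h = 0.167/5.58
r_cr = 29.9 mm; since the bare radius (76 mm) is above r_cr, any added insulation will reduce heat loss.

r_cr ≈ 29.9 mm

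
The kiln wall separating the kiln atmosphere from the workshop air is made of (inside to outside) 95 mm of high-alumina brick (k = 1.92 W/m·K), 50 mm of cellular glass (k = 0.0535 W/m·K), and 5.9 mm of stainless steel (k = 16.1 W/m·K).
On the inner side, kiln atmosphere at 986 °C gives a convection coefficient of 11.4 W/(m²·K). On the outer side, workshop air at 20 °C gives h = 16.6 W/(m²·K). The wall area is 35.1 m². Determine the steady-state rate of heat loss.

Q ≈ 29900 W

Model the wall as resistances in series:
R_inner film = 1/(h_i·A) = 1/(11.4×35.1) = 0.002499 K/W
R_high-alumina brick = L/(kA) = 0.095/(1.92×35.1) = 0.00141 K/W
R_cellular glass = L/(kA) = 0.05/(0.0535×35.1) = 0.02663 K/W
R_stainless steel = L/(kA) = 0.0059/(16.1×35.1) = 1.044×10^-5 K/W
R_outer film = 1/(h_o·A) = 1/(16.6×35.1) = 0.001716 K/W
R_total = 0.03226 K/W
Q = ΔT / R_total = 966 / 0.03226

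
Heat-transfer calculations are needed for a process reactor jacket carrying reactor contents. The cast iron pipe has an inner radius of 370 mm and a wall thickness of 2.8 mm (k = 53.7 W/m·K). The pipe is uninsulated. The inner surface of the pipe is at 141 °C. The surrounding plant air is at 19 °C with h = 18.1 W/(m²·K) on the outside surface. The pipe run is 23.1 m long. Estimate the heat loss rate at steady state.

Q ≈ 119000 W

Per-layer cylindrical resistances, series-summed:
R_cast iron pipe wall = ln(372.8/370)/(2π×53.7×23.1) = 9.673×10^-7 K/W
R_outer film = 1/(h_o·2πr_oL) = 1/(18.1×2π×0.3728×23.1) = 0.001021 K/W
R_total = 0.001022 K/W
Q = ΔT/R_total = 122/0.001022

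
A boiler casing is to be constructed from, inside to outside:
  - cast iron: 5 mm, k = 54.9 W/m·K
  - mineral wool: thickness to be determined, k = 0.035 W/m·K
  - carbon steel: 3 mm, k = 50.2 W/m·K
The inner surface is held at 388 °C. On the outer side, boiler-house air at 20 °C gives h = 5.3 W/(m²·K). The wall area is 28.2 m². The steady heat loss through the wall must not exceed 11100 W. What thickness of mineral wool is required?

Using the resistance-network approach (series):
R_cast iron = L/(kA) = 0.005/(54.9×28.2) = 3.23×10^-6 K/W
R_carbon steel = L/(kA) = 0.003/(50.2×28.2) = 2.119×10^-6 K/W
R_outer film = 1/(h_o·A) = 1/(5.3×28.2) = 0.006691 K/W
Sum of the known resistances R_other = 0.006696 K/W
Required total resistance R_tot = ΔT/Q_allow = 368/11100 = 0.03315 K/W
R_mineral wool = R_tot − R_other = 0.02646 K/W
L = R·k·A = 0.02646×0.035×28.2

L ≈ 26.1 mm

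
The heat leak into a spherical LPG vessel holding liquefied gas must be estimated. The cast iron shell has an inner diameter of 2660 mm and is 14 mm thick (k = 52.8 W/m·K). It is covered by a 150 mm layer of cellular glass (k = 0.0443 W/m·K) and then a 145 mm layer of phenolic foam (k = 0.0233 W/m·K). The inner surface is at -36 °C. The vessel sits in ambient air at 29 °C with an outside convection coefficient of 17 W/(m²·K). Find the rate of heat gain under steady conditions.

Each spherical layer contributes R = (1/r_i − 1/r_o)/(4πk):
R_cast iron shell = (1/1.33 − 1/1.344)/(4π×52.8) = 1.18×10^-5 K/W
R_cellular glass = (1/1.344 − 1/1.494)/(4π×0.0443) = 0.1342 K/W
R_phenolic foam = (1/1.494 − 1/1.639)/(4π×0.0233) = 0.2022 K/W
R_outer film = 1/(h·4πr_o²) = 1/(17×4π×1.639²) = 0.001743 K/W
R_total = 0.3382 K/W
Q = ΔT/R_total = 65/0.3382

Q ≈ 192 W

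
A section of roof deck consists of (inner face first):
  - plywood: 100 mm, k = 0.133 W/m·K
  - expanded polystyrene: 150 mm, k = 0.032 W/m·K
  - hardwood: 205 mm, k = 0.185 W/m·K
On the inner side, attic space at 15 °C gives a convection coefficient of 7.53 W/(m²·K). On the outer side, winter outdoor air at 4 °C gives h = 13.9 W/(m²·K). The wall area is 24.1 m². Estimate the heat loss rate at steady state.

Model the wall as resistances in series:
R_inner film = 1/(h_i·A) = 1/(7.53×24.1) = 0.00551 K/W
R_plywood = L/(kA) = 0.1/(0.133×24.1) = 0.0312 K/W
R_expanded polystyrene = L/(kA) = 0.15/(0.032×24.1) = 0.1945 K/W
R_hardwood = L/(kA) = 0.205/(0.185×24.1) = 0.04598 K/W
R_outer film = 1/(h_o·A) = 1/(13.9×24.1) = 0.002985 K/W
R_total = 0.2802 K/W
Q = ΔT / R_total = 11 / 0.2802

Q ≈ 39.3 W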